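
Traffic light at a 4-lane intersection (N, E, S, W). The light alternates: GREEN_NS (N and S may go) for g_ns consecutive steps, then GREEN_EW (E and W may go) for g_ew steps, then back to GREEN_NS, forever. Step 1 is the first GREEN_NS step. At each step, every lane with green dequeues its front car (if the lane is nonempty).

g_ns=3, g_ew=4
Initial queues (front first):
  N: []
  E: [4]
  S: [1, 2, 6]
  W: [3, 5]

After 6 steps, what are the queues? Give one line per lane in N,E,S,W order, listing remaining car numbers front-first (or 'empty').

Step 1 [NS]: N:empty,E:wait,S:car1-GO,W:wait | queues: N=0 E=1 S=2 W=2
Step 2 [NS]: N:empty,E:wait,S:car2-GO,W:wait | queues: N=0 E=1 S=1 W=2
Step 3 [NS]: N:empty,E:wait,S:car6-GO,W:wait | queues: N=0 E=1 S=0 W=2
Step 4 [EW]: N:wait,E:car4-GO,S:wait,W:car3-GO | queues: N=0 E=0 S=0 W=1
Step 5 [EW]: N:wait,E:empty,S:wait,W:car5-GO | queues: N=0 E=0 S=0 W=0

N: empty
E: empty
S: empty
W: empty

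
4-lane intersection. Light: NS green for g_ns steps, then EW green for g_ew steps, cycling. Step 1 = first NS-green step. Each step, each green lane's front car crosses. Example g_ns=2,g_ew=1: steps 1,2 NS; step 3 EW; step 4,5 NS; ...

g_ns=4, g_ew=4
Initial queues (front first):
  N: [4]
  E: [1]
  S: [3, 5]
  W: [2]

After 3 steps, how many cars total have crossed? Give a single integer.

Answer: 3

Derivation:
Step 1 [NS]: N:car4-GO,E:wait,S:car3-GO,W:wait | queues: N=0 E=1 S=1 W=1
Step 2 [NS]: N:empty,E:wait,S:car5-GO,W:wait | queues: N=0 E=1 S=0 W=1
Step 3 [NS]: N:empty,E:wait,S:empty,W:wait | queues: N=0 E=1 S=0 W=1
Cars crossed by step 3: 3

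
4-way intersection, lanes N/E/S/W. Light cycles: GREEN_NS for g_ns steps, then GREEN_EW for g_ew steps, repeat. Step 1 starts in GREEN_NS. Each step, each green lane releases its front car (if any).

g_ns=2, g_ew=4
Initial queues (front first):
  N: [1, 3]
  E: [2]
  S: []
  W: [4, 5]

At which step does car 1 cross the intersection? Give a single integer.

Step 1 [NS]: N:car1-GO,E:wait,S:empty,W:wait | queues: N=1 E=1 S=0 W=2
Step 2 [NS]: N:car3-GO,E:wait,S:empty,W:wait | queues: N=0 E=1 S=0 W=2
Step 3 [EW]: N:wait,E:car2-GO,S:wait,W:car4-GO | queues: N=0 E=0 S=0 W=1
Step 4 [EW]: N:wait,E:empty,S:wait,W:car5-GO | queues: N=0 E=0 S=0 W=0
Car 1 crosses at step 1

1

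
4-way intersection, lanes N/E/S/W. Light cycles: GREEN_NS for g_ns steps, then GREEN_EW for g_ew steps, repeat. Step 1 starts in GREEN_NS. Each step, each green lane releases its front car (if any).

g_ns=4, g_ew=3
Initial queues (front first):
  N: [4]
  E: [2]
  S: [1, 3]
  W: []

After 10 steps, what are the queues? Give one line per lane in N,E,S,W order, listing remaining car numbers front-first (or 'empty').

Step 1 [NS]: N:car4-GO,E:wait,S:car1-GO,W:wait | queues: N=0 E=1 S=1 W=0
Step 2 [NS]: N:empty,E:wait,S:car3-GO,W:wait | queues: N=0 E=1 S=0 W=0
Step 3 [NS]: N:empty,E:wait,S:empty,W:wait | queues: N=0 E=1 S=0 W=0
Step 4 [NS]: N:empty,E:wait,S:empty,W:wait | queues: N=0 E=1 S=0 W=0
Step 5 [EW]: N:wait,E:car2-GO,S:wait,W:empty | queues: N=0 E=0 S=0 W=0

N: empty
E: empty
S: empty
W: empty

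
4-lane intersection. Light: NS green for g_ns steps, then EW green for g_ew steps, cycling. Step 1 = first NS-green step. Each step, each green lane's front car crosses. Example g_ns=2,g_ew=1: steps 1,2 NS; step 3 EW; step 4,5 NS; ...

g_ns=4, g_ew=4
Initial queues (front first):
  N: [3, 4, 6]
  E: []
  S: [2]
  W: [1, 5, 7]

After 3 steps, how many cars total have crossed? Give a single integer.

Step 1 [NS]: N:car3-GO,E:wait,S:car2-GO,W:wait | queues: N=2 E=0 S=0 W=3
Step 2 [NS]: N:car4-GO,E:wait,S:empty,W:wait | queues: N=1 E=0 S=0 W=3
Step 3 [NS]: N:car6-GO,E:wait,S:empty,W:wait | queues: N=0 E=0 S=0 W=3
Cars crossed by step 3: 4

Answer: 4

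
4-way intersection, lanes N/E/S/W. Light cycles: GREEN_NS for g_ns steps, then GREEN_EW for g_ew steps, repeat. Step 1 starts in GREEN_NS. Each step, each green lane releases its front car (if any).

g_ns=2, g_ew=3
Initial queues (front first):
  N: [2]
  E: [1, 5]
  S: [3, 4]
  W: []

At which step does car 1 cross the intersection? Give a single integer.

Step 1 [NS]: N:car2-GO,E:wait,S:car3-GO,W:wait | queues: N=0 E=2 S=1 W=0
Step 2 [NS]: N:empty,E:wait,S:car4-GO,W:wait | queues: N=0 E=2 S=0 W=0
Step 3 [EW]: N:wait,E:car1-GO,S:wait,W:empty | queues: N=0 E=1 S=0 W=0
Step 4 [EW]: N:wait,E:car5-GO,S:wait,W:empty | queues: N=0 E=0 S=0 W=0
Car 1 crosses at step 3

3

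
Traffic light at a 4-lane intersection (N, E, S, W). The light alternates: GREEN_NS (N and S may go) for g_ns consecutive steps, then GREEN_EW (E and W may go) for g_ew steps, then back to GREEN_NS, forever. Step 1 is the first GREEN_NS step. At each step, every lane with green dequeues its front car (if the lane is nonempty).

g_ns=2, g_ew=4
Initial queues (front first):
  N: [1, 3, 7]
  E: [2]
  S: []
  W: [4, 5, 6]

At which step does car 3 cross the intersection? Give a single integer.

Step 1 [NS]: N:car1-GO,E:wait,S:empty,W:wait | queues: N=2 E=1 S=0 W=3
Step 2 [NS]: N:car3-GO,E:wait,S:empty,W:wait | queues: N=1 E=1 S=0 W=3
Step 3 [EW]: N:wait,E:car2-GO,S:wait,W:car4-GO | queues: N=1 E=0 S=0 W=2
Step 4 [EW]: N:wait,E:empty,S:wait,W:car5-GO | queues: N=1 E=0 S=0 W=1
Step 5 [EW]: N:wait,E:empty,S:wait,W:car6-GO | queues: N=1 E=0 S=0 W=0
Step 6 [EW]: N:wait,E:empty,S:wait,W:empty | queues: N=1 E=0 S=0 W=0
Step 7 [NS]: N:car7-GO,E:wait,S:empty,W:wait | queues: N=0 E=0 S=0 W=0
Car 3 crosses at step 2

2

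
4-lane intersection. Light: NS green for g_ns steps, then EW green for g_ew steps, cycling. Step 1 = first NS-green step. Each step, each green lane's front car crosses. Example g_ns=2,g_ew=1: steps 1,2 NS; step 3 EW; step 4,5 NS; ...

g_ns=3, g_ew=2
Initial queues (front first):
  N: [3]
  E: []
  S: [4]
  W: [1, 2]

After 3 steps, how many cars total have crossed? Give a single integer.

Step 1 [NS]: N:car3-GO,E:wait,S:car4-GO,W:wait | queues: N=0 E=0 S=0 W=2
Step 2 [NS]: N:empty,E:wait,S:empty,W:wait | queues: N=0 E=0 S=0 W=2
Step 3 [NS]: N:empty,E:wait,S:empty,W:wait | queues: N=0 E=0 S=0 W=2
Cars crossed by step 3: 2

Answer: 2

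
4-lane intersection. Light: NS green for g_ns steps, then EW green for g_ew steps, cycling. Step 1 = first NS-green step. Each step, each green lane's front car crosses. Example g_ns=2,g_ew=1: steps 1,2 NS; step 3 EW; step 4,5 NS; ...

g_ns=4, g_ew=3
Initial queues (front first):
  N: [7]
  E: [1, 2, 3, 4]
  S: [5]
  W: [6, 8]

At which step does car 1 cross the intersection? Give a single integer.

Step 1 [NS]: N:car7-GO,E:wait,S:car5-GO,W:wait | queues: N=0 E=4 S=0 W=2
Step 2 [NS]: N:empty,E:wait,S:empty,W:wait | queues: N=0 E=4 S=0 W=2
Step 3 [NS]: N:empty,E:wait,S:empty,W:wait | queues: N=0 E=4 S=0 W=2
Step 4 [NS]: N:empty,E:wait,S:empty,W:wait | queues: N=0 E=4 S=0 W=2
Step 5 [EW]: N:wait,E:car1-GO,S:wait,W:car6-GO | queues: N=0 E=3 S=0 W=1
Step 6 [EW]: N:wait,E:car2-GO,S:wait,W:car8-GO | queues: N=0 E=2 S=0 W=0
Step 7 [EW]: N:wait,E:car3-GO,S:wait,W:empty | queues: N=0 E=1 S=0 W=0
Step 8 [NS]: N:empty,E:wait,S:empty,W:wait | queues: N=0 E=1 S=0 W=0
Step 9 [NS]: N:empty,E:wait,S:empty,W:wait | queues: N=0 E=1 S=0 W=0
Step 10 [NS]: N:empty,E:wait,S:empty,W:wait | queues: N=0 E=1 S=0 W=0
Step 11 [NS]: N:empty,E:wait,S:empty,W:wait | queues: N=0 E=1 S=0 W=0
Step 12 [EW]: N:wait,E:car4-GO,S:wait,W:empty | queues: N=0 E=0 S=0 W=0
Car 1 crosses at step 5

5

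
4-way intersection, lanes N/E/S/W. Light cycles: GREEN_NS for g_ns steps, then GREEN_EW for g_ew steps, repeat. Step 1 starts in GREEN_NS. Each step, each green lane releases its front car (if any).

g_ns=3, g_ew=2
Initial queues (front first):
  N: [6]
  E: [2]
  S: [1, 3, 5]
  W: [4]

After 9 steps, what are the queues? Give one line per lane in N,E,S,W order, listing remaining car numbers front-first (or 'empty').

Step 1 [NS]: N:car6-GO,E:wait,S:car1-GO,W:wait | queues: N=0 E=1 S=2 W=1
Step 2 [NS]: N:empty,E:wait,S:car3-GO,W:wait | queues: N=0 E=1 S=1 W=1
Step 3 [NS]: N:empty,E:wait,S:car5-GO,W:wait | queues: N=0 E=1 S=0 W=1
Step 4 [EW]: N:wait,E:car2-GO,S:wait,W:car4-GO | queues: N=0 E=0 S=0 W=0

N: empty
E: empty
S: empty
W: empty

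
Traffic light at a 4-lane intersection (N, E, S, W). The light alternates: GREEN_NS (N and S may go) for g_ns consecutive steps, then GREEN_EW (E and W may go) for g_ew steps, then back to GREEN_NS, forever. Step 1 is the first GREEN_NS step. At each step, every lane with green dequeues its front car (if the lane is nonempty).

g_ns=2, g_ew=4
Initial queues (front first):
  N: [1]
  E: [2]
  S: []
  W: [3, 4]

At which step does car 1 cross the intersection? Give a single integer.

Step 1 [NS]: N:car1-GO,E:wait,S:empty,W:wait | queues: N=0 E=1 S=0 W=2
Step 2 [NS]: N:empty,E:wait,S:empty,W:wait | queues: N=0 E=1 S=0 W=2
Step 3 [EW]: N:wait,E:car2-GO,S:wait,W:car3-GO | queues: N=0 E=0 S=0 W=1
Step 4 [EW]: N:wait,E:empty,S:wait,W:car4-GO | queues: N=0 E=0 S=0 W=0
Car 1 crosses at step 1

1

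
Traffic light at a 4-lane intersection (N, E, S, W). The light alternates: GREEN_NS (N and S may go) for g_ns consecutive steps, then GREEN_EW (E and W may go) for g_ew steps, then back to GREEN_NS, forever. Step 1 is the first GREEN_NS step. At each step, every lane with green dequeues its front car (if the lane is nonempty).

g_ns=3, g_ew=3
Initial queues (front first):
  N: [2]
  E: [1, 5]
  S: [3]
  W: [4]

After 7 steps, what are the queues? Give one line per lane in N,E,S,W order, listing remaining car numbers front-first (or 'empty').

Step 1 [NS]: N:car2-GO,E:wait,S:car3-GO,W:wait | queues: N=0 E=2 S=0 W=1
Step 2 [NS]: N:empty,E:wait,S:empty,W:wait | queues: N=0 E=2 S=0 W=1
Step 3 [NS]: N:empty,E:wait,S:empty,W:wait | queues: N=0 E=2 S=0 W=1
Step 4 [EW]: N:wait,E:car1-GO,S:wait,W:car4-GO | queues: N=0 E=1 S=0 W=0
Step 5 [EW]: N:wait,E:car5-GO,S:wait,W:empty | queues: N=0 E=0 S=0 W=0

N: empty
E: empty
S: empty
W: empty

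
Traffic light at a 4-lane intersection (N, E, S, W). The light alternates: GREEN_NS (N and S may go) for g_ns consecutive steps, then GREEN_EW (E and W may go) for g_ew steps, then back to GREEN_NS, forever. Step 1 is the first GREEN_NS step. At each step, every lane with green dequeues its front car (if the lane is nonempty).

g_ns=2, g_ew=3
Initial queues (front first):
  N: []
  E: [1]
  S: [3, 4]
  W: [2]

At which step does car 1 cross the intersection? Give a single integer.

Step 1 [NS]: N:empty,E:wait,S:car3-GO,W:wait | queues: N=0 E=1 S=1 W=1
Step 2 [NS]: N:empty,E:wait,S:car4-GO,W:wait | queues: N=0 E=1 S=0 W=1
Step 3 [EW]: N:wait,E:car1-GO,S:wait,W:car2-GO | queues: N=0 E=0 S=0 W=0
Car 1 crosses at step 3

3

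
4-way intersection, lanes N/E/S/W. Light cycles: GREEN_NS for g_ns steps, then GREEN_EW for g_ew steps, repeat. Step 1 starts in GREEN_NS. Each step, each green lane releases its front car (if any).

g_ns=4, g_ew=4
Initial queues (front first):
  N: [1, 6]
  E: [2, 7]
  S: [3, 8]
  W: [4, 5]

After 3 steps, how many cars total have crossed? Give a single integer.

Answer: 4

Derivation:
Step 1 [NS]: N:car1-GO,E:wait,S:car3-GO,W:wait | queues: N=1 E=2 S=1 W=2
Step 2 [NS]: N:car6-GO,E:wait,S:car8-GO,W:wait | queues: N=0 E=2 S=0 W=2
Step 3 [NS]: N:empty,E:wait,S:empty,W:wait | queues: N=0 E=2 S=0 W=2
Cars crossed by step 3: 4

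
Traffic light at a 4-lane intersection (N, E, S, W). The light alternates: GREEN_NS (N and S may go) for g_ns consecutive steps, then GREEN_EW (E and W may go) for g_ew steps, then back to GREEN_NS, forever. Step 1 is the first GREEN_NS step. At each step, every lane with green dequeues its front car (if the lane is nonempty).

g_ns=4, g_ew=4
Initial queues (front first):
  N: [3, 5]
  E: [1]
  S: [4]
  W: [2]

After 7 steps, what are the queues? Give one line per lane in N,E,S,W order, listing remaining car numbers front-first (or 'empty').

Step 1 [NS]: N:car3-GO,E:wait,S:car4-GO,W:wait | queues: N=1 E=1 S=0 W=1
Step 2 [NS]: N:car5-GO,E:wait,S:empty,W:wait | queues: N=0 E=1 S=0 W=1
Step 3 [NS]: N:empty,E:wait,S:empty,W:wait | queues: N=0 E=1 S=0 W=1
Step 4 [NS]: N:empty,E:wait,S:empty,W:wait | queues: N=0 E=1 S=0 W=1
Step 5 [EW]: N:wait,E:car1-GO,S:wait,W:car2-GO | queues: N=0 E=0 S=0 W=0

N: empty
E: empty
S: empty
W: empty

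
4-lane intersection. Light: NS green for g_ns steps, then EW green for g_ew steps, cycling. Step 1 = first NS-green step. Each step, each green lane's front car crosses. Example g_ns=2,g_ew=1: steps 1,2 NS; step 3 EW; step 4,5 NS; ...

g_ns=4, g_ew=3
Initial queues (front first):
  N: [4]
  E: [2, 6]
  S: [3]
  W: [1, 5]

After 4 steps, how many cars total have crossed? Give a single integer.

Step 1 [NS]: N:car4-GO,E:wait,S:car3-GO,W:wait | queues: N=0 E=2 S=0 W=2
Step 2 [NS]: N:empty,E:wait,S:empty,W:wait | queues: N=0 E=2 S=0 W=2
Step 3 [NS]: N:empty,E:wait,S:empty,W:wait | queues: N=0 E=2 S=0 W=2
Step 4 [NS]: N:empty,E:wait,S:empty,W:wait | queues: N=0 E=2 S=0 W=2
Cars crossed by step 4: 2

Answer: 2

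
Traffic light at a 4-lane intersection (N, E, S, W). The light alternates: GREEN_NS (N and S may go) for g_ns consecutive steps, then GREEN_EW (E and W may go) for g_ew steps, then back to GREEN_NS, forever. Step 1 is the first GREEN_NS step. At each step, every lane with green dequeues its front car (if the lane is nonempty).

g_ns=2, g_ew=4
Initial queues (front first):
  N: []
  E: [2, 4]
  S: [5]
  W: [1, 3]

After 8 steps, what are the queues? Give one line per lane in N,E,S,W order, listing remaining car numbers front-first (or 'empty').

Step 1 [NS]: N:empty,E:wait,S:car5-GO,W:wait | queues: N=0 E=2 S=0 W=2
Step 2 [NS]: N:empty,E:wait,S:empty,W:wait | queues: N=0 E=2 S=0 W=2
Step 3 [EW]: N:wait,E:car2-GO,S:wait,W:car1-GO | queues: N=0 E=1 S=0 W=1
Step 4 [EW]: N:wait,E:car4-GO,S:wait,W:car3-GO | queues: N=0 E=0 S=0 W=0

N: empty
E: empty
S: empty
W: empty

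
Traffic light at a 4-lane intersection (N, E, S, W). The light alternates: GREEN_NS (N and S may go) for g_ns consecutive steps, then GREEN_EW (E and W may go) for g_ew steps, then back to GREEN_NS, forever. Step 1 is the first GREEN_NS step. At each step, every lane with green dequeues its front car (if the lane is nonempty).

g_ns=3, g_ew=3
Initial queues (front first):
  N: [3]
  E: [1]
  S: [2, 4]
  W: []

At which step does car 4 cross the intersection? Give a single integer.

Step 1 [NS]: N:car3-GO,E:wait,S:car2-GO,W:wait | queues: N=0 E=1 S=1 W=0
Step 2 [NS]: N:empty,E:wait,S:car4-GO,W:wait | queues: N=0 E=1 S=0 W=0
Step 3 [NS]: N:empty,E:wait,S:empty,W:wait | queues: N=0 E=1 S=0 W=0
Step 4 [EW]: N:wait,E:car1-GO,S:wait,W:empty | queues: N=0 E=0 S=0 W=0
Car 4 crosses at step 2

2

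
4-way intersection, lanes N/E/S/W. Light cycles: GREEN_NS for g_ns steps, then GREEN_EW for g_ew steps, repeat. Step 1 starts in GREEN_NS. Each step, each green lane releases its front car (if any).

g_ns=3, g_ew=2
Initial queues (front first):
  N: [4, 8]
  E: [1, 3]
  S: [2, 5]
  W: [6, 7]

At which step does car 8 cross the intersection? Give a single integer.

Step 1 [NS]: N:car4-GO,E:wait,S:car2-GO,W:wait | queues: N=1 E=2 S=1 W=2
Step 2 [NS]: N:car8-GO,E:wait,S:car5-GO,W:wait | queues: N=0 E=2 S=0 W=2
Step 3 [NS]: N:empty,E:wait,S:empty,W:wait | queues: N=0 E=2 S=0 W=2
Step 4 [EW]: N:wait,E:car1-GO,S:wait,W:car6-GO | queues: N=0 E=1 S=0 W=1
Step 5 [EW]: N:wait,E:car3-GO,S:wait,W:car7-GO | queues: N=0 E=0 S=0 W=0
Car 8 crosses at step 2

2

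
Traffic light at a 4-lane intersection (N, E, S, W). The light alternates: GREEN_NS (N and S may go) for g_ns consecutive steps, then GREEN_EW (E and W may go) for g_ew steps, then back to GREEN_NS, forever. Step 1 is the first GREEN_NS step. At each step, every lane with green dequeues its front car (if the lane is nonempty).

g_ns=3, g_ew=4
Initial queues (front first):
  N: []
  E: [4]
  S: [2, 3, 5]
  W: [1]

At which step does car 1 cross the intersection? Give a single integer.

Step 1 [NS]: N:empty,E:wait,S:car2-GO,W:wait | queues: N=0 E=1 S=2 W=1
Step 2 [NS]: N:empty,E:wait,S:car3-GO,W:wait | queues: N=0 E=1 S=1 W=1
Step 3 [NS]: N:empty,E:wait,S:car5-GO,W:wait | queues: N=0 E=1 S=0 W=1
Step 4 [EW]: N:wait,E:car4-GO,S:wait,W:car1-GO | queues: N=0 E=0 S=0 W=0
Car 1 crosses at step 4

4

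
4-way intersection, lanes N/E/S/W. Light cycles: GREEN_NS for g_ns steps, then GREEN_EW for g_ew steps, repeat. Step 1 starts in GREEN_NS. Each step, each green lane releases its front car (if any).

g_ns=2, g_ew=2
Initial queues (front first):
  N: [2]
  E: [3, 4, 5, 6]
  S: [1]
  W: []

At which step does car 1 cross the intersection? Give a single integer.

Step 1 [NS]: N:car2-GO,E:wait,S:car1-GO,W:wait | queues: N=0 E=4 S=0 W=0
Step 2 [NS]: N:empty,E:wait,S:empty,W:wait | queues: N=0 E=4 S=0 W=0
Step 3 [EW]: N:wait,E:car3-GO,S:wait,W:empty | queues: N=0 E=3 S=0 W=0
Step 4 [EW]: N:wait,E:car4-GO,S:wait,W:empty | queues: N=0 E=2 S=0 W=0
Step 5 [NS]: N:empty,E:wait,S:empty,W:wait | queues: N=0 E=2 S=0 W=0
Step 6 [NS]: N:empty,E:wait,S:empty,W:wait | queues: N=0 E=2 S=0 W=0
Step 7 [EW]: N:wait,E:car5-GO,S:wait,W:empty | queues: N=0 E=1 S=0 W=0
Step 8 [EW]: N:wait,E:car6-GO,S:wait,W:empty | queues: N=0 E=0 S=0 W=0
Car 1 crosses at step 1

1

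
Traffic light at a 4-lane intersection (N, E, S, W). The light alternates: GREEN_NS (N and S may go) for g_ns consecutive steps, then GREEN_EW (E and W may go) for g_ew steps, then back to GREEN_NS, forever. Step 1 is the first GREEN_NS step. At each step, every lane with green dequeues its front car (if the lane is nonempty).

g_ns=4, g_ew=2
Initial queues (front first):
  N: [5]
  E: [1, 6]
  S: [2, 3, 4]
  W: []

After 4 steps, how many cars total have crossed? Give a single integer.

Step 1 [NS]: N:car5-GO,E:wait,S:car2-GO,W:wait | queues: N=0 E=2 S=2 W=0
Step 2 [NS]: N:empty,E:wait,S:car3-GO,W:wait | queues: N=0 E=2 S=1 W=0
Step 3 [NS]: N:empty,E:wait,S:car4-GO,W:wait | queues: N=0 E=2 S=0 W=0
Step 4 [NS]: N:empty,E:wait,S:empty,W:wait | queues: N=0 E=2 S=0 W=0
Cars crossed by step 4: 4

Answer: 4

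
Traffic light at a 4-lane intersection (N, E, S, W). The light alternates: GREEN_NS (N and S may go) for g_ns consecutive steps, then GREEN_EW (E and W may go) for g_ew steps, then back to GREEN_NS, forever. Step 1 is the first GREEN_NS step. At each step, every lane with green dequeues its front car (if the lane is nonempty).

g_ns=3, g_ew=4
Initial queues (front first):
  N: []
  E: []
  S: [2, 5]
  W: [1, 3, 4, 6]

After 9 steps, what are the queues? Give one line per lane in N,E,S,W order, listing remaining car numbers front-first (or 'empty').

Step 1 [NS]: N:empty,E:wait,S:car2-GO,W:wait | queues: N=0 E=0 S=1 W=4
Step 2 [NS]: N:empty,E:wait,S:car5-GO,W:wait | queues: N=0 E=0 S=0 W=4
Step 3 [NS]: N:empty,E:wait,S:empty,W:wait | queues: N=0 E=0 S=0 W=4
Step 4 [EW]: N:wait,E:empty,S:wait,W:car1-GO | queues: N=0 E=0 S=0 W=3
Step 5 [EW]: N:wait,E:empty,S:wait,W:car3-GO | queues: N=0 E=0 S=0 W=2
Step 6 [EW]: N:wait,E:empty,S:wait,W:car4-GO | queues: N=0 E=0 S=0 W=1
Step 7 [EW]: N:wait,E:empty,S:wait,W:car6-GO | queues: N=0 E=0 S=0 W=0

N: empty
E: empty
S: empty
W: empty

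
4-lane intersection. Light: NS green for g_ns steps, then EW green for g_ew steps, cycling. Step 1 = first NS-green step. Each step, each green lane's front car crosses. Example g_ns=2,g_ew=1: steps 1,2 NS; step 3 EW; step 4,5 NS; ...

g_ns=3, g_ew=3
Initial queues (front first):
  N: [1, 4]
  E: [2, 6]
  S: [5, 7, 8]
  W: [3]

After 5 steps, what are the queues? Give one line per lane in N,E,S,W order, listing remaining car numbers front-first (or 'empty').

Step 1 [NS]: N:car1-GO,E:wait,S:car5-GO,W:wait | queues: N=1 E=2 S=2 W=1
Step 2 [NS]: N:car4-GO,E:wait,S:car7-GO,W:wait | queues: N=0 E=2 S=1 W=1
Step 3 [NS]: N:empty,E:wait,S:car8-GO,W:wait | queues: N=0 E=2 S=0 W=1
Step 4 [EW]: N:wait,E:car2-GO,S:wait,W:car3-GO | queues: N=0 E=1 S=0 W=0
Step 5 [EW]: N:wait,E:car6-GO,S:wait,W:empty | queues: N=0 E=0 S=0 W=0

N: empty
E: empty
S: empty
W: empty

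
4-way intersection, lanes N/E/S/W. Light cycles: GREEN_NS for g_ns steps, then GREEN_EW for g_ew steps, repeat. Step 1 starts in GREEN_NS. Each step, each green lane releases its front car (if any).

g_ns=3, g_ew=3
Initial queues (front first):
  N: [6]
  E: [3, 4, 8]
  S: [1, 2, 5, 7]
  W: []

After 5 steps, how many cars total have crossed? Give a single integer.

Answer: 6

Derivation:
Step 1 [NS]: N:car6-GO,E:wait,S:car1-GO,W:wait | queues: N=0 E=3 S=3 W=0
Step 2 [NS]: N:empty,E:wait,S:car2-GO,W:wait | queues: N=0 E=3 S=2 W=0
Step 3 [NS]: N:empty,E:wait,S:car5-GO,W:wait | queues: N=0 E=3 S=1 W=0
Step 4 [EW]: N:wait,E:car3-GO,S:wait,W:empty | queues: N=0 E=2 S=1 W=0
Step 5 [EW]: N:wait,E:car4-GO,S:wait,W:empty | queues: N=0 E=1 S=1 W=0
Cars crossed by step 5: 6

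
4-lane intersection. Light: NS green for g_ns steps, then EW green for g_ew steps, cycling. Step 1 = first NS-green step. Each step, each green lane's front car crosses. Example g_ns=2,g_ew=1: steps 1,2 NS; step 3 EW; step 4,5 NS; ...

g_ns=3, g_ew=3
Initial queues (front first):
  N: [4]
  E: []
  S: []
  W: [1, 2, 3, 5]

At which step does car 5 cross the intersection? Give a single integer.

Step 1 [NS]: N:car4-GO,E:wait,S:empty,W:wait | queues: N=0 E=0 S=0 W=4
Step 2 [NS]: N:empty,E:wait,S:empty,W:wait | queues: N=0 E=0 S=0 W=4
Step 3 [NS]: N:empty,E:wait,S:empty,W:wait | queues: N=0 E=0 S=0 W=4
Step 4 [EW]: N:wait,E:empty,S:wait,W:car1-GO | queues: N=0 E=0 S=0 W=3
Step 5 [EW]: N:wait,E:empty,S:wait,W:car2-GO | queues: N=0 E=0 S=0 W=2
Step 6 [EW]: N:wait,E:empty,S:wait,W:car3-GO | queues: N=0 E=0 S=0 W=1
Step 7 [NS]: N:empty,E:wait,S:empty,W:wait | queues: N=0 E=0 S=0 W=1
Step 8 [NS]: N:empty,E:wait,S:empty,W:wait | queues: N=0 E=0 S=0 W=1
Step 9 [NS]: N:empty,E:wait,S:empty,W:wait | queues: N=0 E=0 S=0 W=1
Step 10 [EW]: N:wait,E:empty,S:wait,W:car5-GO | queues: N=0 E=0 S=0 W=0
Car 5 crosses at step 10

10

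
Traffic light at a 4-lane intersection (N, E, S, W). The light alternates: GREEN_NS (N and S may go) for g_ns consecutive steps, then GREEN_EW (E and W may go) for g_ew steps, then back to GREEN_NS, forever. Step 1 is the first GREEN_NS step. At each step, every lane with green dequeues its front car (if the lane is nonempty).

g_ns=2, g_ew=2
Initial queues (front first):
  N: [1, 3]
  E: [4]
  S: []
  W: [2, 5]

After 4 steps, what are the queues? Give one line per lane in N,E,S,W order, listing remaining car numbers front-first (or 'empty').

Step 1 [NS]: N:car1-GO,E:wait,S:empty,W:wait | queues: N=1 E=1 S=0 W=2
Step 2 [NS]: N:car3-GO,E:wait,S:empty,W:wait | queues: N=0 E=1 S=0 W=2
Step 3 [EW]: N:wait,E:car4-GO,S:wait,W:car2-GO | queues: N=0 E=0 S=0 W=1
Step 4 [EW]: N:wait,E:empty,S:wait,W:car5-GO | queues: N=0 E=0 S=0 W=0

N: empty
E: empty
S: empty
W: empty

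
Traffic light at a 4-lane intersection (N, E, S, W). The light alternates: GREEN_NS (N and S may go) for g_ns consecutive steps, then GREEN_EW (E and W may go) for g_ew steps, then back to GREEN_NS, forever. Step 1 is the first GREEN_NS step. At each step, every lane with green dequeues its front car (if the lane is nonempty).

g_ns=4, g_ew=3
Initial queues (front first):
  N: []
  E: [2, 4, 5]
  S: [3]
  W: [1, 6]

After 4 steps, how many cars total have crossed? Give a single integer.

Answer: 1

Derivation:
Step 1 [NS]: N:empty,E:wait,S:car3-GO,W:wait | queues: N=0 E=3 S=0 W=2
Step 2 [NS]: N:empty,E:wait,S:empty,W:wait | queues: N=0 E=3 S=0 W=2
Step 3 [NS]: N:empty,E:wait,S:empty,W:wait | queues: N=0 E=3 S=0 W=2
Step 4 [NS]: N:empty,E:wait,S:empty,W:wait | queues: N=0 E=3 S=0 W=2
Cars crossed by step 4: 1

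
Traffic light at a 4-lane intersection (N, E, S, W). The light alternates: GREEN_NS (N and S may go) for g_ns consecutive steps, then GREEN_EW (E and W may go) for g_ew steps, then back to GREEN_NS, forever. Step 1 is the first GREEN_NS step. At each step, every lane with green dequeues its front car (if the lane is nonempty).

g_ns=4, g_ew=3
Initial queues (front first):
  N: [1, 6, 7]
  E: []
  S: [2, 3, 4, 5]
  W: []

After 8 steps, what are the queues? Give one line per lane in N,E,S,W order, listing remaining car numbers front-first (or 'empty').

Step 1 [NS]: N:car1-GO,E:wait,S:car2-GO,W:wait | queues: N=2 E=0 S=3 W=0
Step 2 [NS]: N:car6-GO,E:wait,S:car3-GO,W:wait | queues: N=1 E=0 S=2 W=0
Step 3 [NS]: N:car7-GO,E:wait,S:car4-GO,W:wait | queues: N=0 E=0 S=1 W=0
Step 4 [NS]: N:empty,E:wait,S:car5-GO,W:wait | queues: N=0 E=0 S=0 W=0

N: empty
E: empty
S: empty
W: empty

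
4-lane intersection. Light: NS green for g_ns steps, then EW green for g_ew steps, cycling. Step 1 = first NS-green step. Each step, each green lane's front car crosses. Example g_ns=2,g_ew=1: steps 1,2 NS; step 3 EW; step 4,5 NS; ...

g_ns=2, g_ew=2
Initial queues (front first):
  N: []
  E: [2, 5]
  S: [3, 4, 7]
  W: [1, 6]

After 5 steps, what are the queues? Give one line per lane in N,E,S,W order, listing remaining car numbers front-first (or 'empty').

Step 1 [NS]: N:empty,E:wait,S:car3-GO,W:wait | queues: N=0 E=2 S=2 W=2
Step 2 [NS]: N:empty,E:wait,S:car4-GO,W:wait | queues: N=0 E=2 S=1 W=2
Step 3 [EW]: N:wait,E:car2-GO,S:wait,W:car1-GO | queues: N=0 E=1 S=1 W=1
Step 4 [EW]: N:wait,E:car5-GO,S:wait,W:car6-GO | queues: N=0 E=0 S=1 W=0
Step 5 [NS]: N:empty,E:wait,S:car7-GO,W:wait | queues: N=0 E=0 S=0 W=0

N: empty
E: empty
S: empty
W: empty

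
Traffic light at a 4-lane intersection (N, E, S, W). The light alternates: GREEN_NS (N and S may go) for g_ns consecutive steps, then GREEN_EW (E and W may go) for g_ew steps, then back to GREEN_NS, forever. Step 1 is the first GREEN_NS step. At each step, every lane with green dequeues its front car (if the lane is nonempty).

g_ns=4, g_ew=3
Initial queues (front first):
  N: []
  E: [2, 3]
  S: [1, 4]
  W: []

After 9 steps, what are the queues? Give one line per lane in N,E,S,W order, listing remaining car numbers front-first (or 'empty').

Step 1 [NS]: N:empty,E:wait,S:car1-GO,W:wait | queues: N=0 E=2 S=1 W=0
Step 2 [NS]: N:empty,E:wait,S:car4-GO,W:wait | queues: N=0 E=2 S=0 W=0
Step 3 [NS]: N:empty,E:wait,S:empty,W:wait | queues: N=0 E=2 S=0 W=0
Step 4 [NS]: N:empty,E:wait,S:empty,W:wait | queues: N=0 E=2 S=0 W=0
Step 5 [EW]: N:wait,E:car2-GO,S:wait,W:empty | queues: N=0 E=1 S=0 W=0
Step 6 [EW]: N:wait,E:car3-GO,S:wait,W:empty | queues: N=0 E=0 S=0 W=0

N: empty
E: empty
S: empty
W: empty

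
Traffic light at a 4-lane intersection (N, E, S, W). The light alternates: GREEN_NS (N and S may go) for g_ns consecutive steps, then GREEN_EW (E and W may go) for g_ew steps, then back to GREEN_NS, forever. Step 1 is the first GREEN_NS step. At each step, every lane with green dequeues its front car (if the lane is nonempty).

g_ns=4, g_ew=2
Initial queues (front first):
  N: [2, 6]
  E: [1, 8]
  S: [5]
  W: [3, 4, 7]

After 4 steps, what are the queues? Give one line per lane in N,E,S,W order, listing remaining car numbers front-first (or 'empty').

Step 1 [NS]: N:car2-GO,E:wait,S:car5-GO,W:wait | queues: N=1 E=2 S=0 W=3
Step 2 [NS]: N:car6-GO,E:wait,S:empty,W:wait | queues: N=0 E=2 S=0 W=3
Step 3 [NS]: N:empty,E:wait,S:empty,W:wait | queues: N=0 E=2 S=0 W=3
Step 4 [NS]: N:empty,E:wait,S:empty,W:wait | queues: N=0 E=2 S=0 W=3

N: empty
E: 1 8
S: empty
W: 3 4 7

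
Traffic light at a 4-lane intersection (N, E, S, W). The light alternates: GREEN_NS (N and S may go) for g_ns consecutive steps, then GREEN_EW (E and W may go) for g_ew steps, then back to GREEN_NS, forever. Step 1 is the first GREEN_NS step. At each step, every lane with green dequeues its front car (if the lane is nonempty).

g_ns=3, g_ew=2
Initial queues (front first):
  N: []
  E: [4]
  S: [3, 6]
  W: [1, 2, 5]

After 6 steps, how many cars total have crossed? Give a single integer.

Step 1 [NS]: N:empty,E:wait,S:car3-GO,W:wait | queues: N=0 E=1 S=1 W=3
Step 2 [NS]: N:empty,E:wait,S:car6-GO,W:wait | queues: N=0 E=1 S=0 W=3
Step 3 [NS]: N:empty,E:wait,S:empty,W:wait | queues: N=0 E=1 S=0 W=3
Step 4 [EW]: N:wait,E:car4-GO,S:wait,W:car1-GO | queues: N=0 E=0 S=0 W=2
Step 5 [EW]: N:wait,E:empty,S:wait,W:car2-GO | queues: N=0 E=0 S=0 W=1
Step 6 [NS]: N:empty,E:wait,S:empty,W:wait | queues: N=0 E=0 S=0 W=1
Cars crossed by step 6: 5

Answer: 5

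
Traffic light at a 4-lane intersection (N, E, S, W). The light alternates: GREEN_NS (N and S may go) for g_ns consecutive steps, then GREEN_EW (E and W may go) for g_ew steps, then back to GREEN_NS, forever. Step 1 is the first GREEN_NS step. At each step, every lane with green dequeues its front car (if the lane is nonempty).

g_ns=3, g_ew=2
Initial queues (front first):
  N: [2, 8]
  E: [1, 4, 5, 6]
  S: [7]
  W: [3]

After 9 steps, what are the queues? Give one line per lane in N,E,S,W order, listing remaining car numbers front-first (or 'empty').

Step 1 [NS]: N:car2-GO,E:wait,S:car7-GO,W:wait | queues: N=1 E=4 S=0 W=1
Step 2 [NS]: N:car8-GO,E:wait,S:empty,W:wait | queues: N=0 E=4 S=0 W=1
Step 3 [NS]: N:empty,E:wait,S:empty,W:wait | queues: N=0 E=4 S=0 W=1
Step 4 [EW]: N:wait,E:car1-GO,S:wait,W:car3-GO | queues: N=0 E=3 S=0 W=0
Step 5 [EW]: N:wait,E:car4-GO,S:wait,W:empty | queues: N=0 E=2 S=0 W=0
Step 6 [NS]: N:empty,E:wait,S:empty,W:wait | queues: N=0 E=2 S=0 W=0
Step 7 [NS]: N:empty,E:wait,S:empty,W:wait | queues: N=0 E=2 S=0 W=0
Step 8 [NS]: N:empty,E:wait,S:empty,W:wait | queues: N=0 E=2 S=0 W=0
Step 9 [EW]: N:wait,E:car5-GO,S:wait,W:empty | queues: N=0 E=1 S=0 W=0

N: empty
E: 6
S: empty
W: empty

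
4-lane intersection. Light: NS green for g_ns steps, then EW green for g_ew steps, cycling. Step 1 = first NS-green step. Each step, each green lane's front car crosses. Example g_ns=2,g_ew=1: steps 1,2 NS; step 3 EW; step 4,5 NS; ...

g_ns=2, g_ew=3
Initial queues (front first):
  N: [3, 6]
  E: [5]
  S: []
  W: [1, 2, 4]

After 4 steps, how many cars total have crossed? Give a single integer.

Step 1 [NS]: N:car3-GO,E:wait,S:empty,W:wait | queues: N=1 E=1 S=0 W=3
Step 2 [NS]: N:car6-GO,E:wait,S:empty,W:wait | queues: N=0 E=1 S=0 W=3
Step 3 [EW]: N:wait,E:car5-GO,S:wait,W:car1-GO | queues: N=0 E=0 S=0 W=2
Step 4 [EW]: N:wait,E:empty,S:wait,W:car2-GO | queues: N=0 E=0 S=0 W=1
Cars crossed by step 4: 5

Answer: 5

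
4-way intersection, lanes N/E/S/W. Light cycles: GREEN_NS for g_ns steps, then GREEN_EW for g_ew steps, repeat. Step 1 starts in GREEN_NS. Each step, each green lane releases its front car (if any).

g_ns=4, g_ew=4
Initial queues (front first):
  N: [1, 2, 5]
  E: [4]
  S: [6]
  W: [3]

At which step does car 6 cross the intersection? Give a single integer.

Step 1 [NS]: N:car1-GO,E:wait,S:car6-GO,W:wait | queues: N=2 E=1 S=0 W=1
Step 2 [NS]: N:car2-GO,E:wait,S:empty,W:wait | queues: N=1 E=1 S=0 W=1
Step 3 [NS]: N:car5-GO,E:wait,S:empty,W:wait | queues: N=0 E=1 S=0 W=1
Step 4 [NS]: N:empty,E:wait,S:empty,W:wait | queues: N=0 E=1 S=0 W=1
Step 5 [EW]: N:wait,E:car4-GO,S:wait,W:car3-GO | queues: N=0 E=0 S=0 W=0
Car 6 crosses at step 1

1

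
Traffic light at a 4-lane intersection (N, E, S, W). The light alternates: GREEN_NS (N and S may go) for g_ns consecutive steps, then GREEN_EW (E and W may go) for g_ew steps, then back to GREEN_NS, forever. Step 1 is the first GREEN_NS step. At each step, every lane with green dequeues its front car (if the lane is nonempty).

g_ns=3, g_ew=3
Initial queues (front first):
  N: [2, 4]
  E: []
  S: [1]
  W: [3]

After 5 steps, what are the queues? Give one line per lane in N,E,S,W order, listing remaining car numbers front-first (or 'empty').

Step 1 [NS]: N:car2-GO,E:wait,S:car1-GO,W:wait | queues: N=1 E=0 S=0 W=1
Step 2 [NS]: N:car4-GO,E:wait,S:empty,W:wait | queues: N=0 E=0 S=0 W=1
Step 3 [NS]: N:empty,E:wait,S:empty,W:wait | queues: N=0 E=0 S=0 W=1
Step 4 [EW]: N:wait,E:empty,S:wait,W:car3-GO | queues: N=0 E=0 S=0 W=0

N: empty
E: empty
S: empty
W: empty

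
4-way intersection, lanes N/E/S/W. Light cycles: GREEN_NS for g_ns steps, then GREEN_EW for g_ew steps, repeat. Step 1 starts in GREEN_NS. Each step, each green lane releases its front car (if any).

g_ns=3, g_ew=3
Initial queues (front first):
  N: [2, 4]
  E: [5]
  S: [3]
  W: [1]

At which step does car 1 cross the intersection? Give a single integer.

Step 1 [NS]: N:car2-GO,E:wait,S:car3-GO,W:wait | queues: N=1 E=1 S=0 W=1
Step 2 [NS]: N:car4-GO,E:wait,S:empty,W:wait | queues: N=0 E=1 S=0 W=1
Step 3 [NS]: N:empty,E:wait,S:empty,W:wait | queues: N=0 E=1 S=0 W=1
Step 4 [EW]: N:wait,E:car5-GO,S:wait,W:car1-GO | queues: N=0 E=0 S=0 W=0
Car 1 crosses at step 4

4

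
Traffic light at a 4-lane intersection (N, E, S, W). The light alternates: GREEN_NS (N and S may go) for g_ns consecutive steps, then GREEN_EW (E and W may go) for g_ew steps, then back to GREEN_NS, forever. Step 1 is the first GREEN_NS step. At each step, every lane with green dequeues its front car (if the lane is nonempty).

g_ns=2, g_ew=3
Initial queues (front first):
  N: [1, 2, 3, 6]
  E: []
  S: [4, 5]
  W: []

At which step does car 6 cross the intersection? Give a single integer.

Step 1 [NS]: N:car1-GO,E:wait,S:car4-GO,W:wait | queues: N=3 E=0 S=1 W=0
Step 2 [NS]: N:car2-GO,E:wait,S:car5-GO,W:wait | queues: N=2 E=0 S=0 W=0
Step 3 [EW]: N:wait,E:empty,S:wait,W:empty | queues: N=2 E=0 S=0 W=0
Step 4 [EW]: N:wait,E:empty,S:wait,W:empty | queues: N=2 E=0 S=0 W=0
Step 5 [EW]: N:wait,E:empty,S:wait,W:empty | queues: N=2 E=0 S=0 W=0
Step 6 [NS]: N:car3-GO,E:wait,S:empty,W:wait | queues: N=1 E=0 S=0 W=0
Step 7 [NS]: N:car6-GO,E:wait,S:empty,W:wait | queues: N=0 E=0 S=0 W=0
Car 6 crosses at step 7

7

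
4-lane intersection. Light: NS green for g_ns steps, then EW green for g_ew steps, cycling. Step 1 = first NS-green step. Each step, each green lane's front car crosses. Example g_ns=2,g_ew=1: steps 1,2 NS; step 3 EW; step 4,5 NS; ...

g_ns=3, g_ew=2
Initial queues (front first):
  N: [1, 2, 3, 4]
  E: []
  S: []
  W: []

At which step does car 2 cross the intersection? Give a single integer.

Step 1 [NS]: N:car1-GO,E:wait,S:empty,W:wait | queues: N=3 E=0 S=0 W=0
Step 2 [NS]: N:car2-GO,E:wait,S:empty,W:wait | queues: N=2 E=0 S=0 W=0
Step 3 [NS]: N:car3-GO,E:wait,S:empty,W:wait | queues: N=1 E=0 S=0 W=0
Step 4 [EW]: N:wait,E:empty,S:wait,W:empty | queues: N=1 E=0 S=0 W=0
Step 5 [EW]: N:wait,E:empty,S:wait,W:empty | queues: N=1 E=0 S=0 W=0
Step 6 [NS]: N:car4-GO,E:wait,S:empty,W:wait | queues: N=0 E=0 S=0 W=0
Car 2 crosses at step 2

2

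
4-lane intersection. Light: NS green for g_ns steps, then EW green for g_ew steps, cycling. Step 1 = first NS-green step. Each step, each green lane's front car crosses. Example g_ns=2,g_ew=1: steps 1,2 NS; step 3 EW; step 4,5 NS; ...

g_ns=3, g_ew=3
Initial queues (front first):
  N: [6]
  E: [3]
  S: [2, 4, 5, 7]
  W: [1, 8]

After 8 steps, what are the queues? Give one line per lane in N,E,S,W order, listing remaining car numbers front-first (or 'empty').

Step 1 [NS]: N:car6-GO,E:wait,S:car2-GO,W:wait | queues: N=0 E=1 S=3 W=2
Step 2 [NS]: N:empty,E:wait,S:car4-GO,W:wait | queues: N=0 E=1 S=2 W=2
Step 3 [NS]: N:empty,E:wait,S:car5-GO,W:wait | queues: N=0 E=1 S=1 W=2
Step 4 [EW]: N:wait,E:car3-GO,S:wait,W:car1-GO | queues: N=0 E=0 S=1 W=1
Step 5 [EW]: N:wait,E:empty,S:wait,W:car8-GO | queues: N=0 E=0 S=1 W=0
Step 6 [EW]: N:wait,E:empty,S:wait,W:empty | queues: N=0 E=0 S=1 W=0
Step 7 [NS]: N:empty,E:wait,S:car7-GO,W:wait | queues: N=0 E=0 S=0 W=0

N: empty
E: empty
S: empty
W: empty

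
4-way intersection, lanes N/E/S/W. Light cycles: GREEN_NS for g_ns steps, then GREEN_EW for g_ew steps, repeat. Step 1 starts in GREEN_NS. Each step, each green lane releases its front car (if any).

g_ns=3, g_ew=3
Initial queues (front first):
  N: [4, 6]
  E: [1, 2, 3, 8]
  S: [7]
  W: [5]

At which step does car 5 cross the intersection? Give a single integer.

Step 1 [NS]: N:car4-GO,E:wait,S:car7-GO,W:wait | queues: N=1 E=4 S=0 W=1
Step 2 [NS]: N:car6-GO,E:wait,S:empty,W:wait | queues: N=0 E=4 S=0 W=1
Step 3 [NS]: N:empty,E:wait,S:empty,W:wait | queues: N=0 E=4 S=0 W=1
Step 4 [EW]: N:wait,E:car1-GO,S:wait,W:car5-GO | queues: N=0 E=3 S=0 W=0
Step 5 [EW]: N:wait,E:car2-GO,S:wait,W:empty | queues: N=0 E=2 S=0 W=0
Step 6 [EW]: N:wait,E:car3-GO,S:wait,W:empty | queues: N=0 E=1 S=0 W=0
Step 7 [NS]: N:empty,E:wait,S:empty,W:wait | queues: N=0 E=1 S=0 W=0
Step 8 [NS]: N:empty,E:wait,S:empty,W:wait | queues: N=0 E=1 S=0 W=0
Step 9 [NS]: N:empty,E:wait,S:empty,W:wait | queues: N=0 E=1 S=0 W=0
Step 10 [EW]: N:wait,E:car8-GO,S:wait,W:empty | queues: N=0 E=0 S=0 W=0
Car 5 crosses at step 4

4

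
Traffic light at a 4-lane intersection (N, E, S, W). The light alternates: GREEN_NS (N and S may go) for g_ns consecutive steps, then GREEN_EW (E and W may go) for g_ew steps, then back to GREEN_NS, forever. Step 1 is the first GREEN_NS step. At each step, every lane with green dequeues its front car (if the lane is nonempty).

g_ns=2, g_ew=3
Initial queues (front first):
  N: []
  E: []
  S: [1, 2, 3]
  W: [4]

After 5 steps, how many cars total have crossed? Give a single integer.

Answer: 3

Derivation:
Step 1 [NS]: N:empty,E:wait,S:car1-GO,W:wait | queues: N=0 E=0 S=2 W=1
Step 2 [NS]: N:empty,E:wait,S:car2-GO,W:wait | queues: N=0 E=0 S=1 W=1
Step 3 [EW]: N:wait,E:empty,S:wait,W:car4-GO | queues: N=0 E=0 S=1 W=0
Step 4 [EW]: N:wait,E:empty,S:wait,W:empty | queues: N=0 E=0 S=1 W=0
Step 5 [EW]: N:wait,E:empty,S:wait,W:empty | queues: N=0 E=0 S=1 W=0
Cars crossed by step 5: 3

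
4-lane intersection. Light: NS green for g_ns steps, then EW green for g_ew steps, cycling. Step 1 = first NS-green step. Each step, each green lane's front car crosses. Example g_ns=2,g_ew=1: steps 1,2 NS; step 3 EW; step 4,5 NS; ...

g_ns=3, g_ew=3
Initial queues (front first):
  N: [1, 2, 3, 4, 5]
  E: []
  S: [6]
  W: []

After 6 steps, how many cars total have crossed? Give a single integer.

Answer: 4

Derivation:
Step 1 [NS]: N:car1-GO,E:wait,S:car6-GO,W:wait | queues: N=4 E=0 S=0 W=0
Step 2 [NS]: N:car2-GO,E:wait,S:empty,W:wait | queues: N=3 E=0 S=0 W=0
Step 3 [NS]: N:car3-GO,E:wait,S:empty,W:wait | queues: N=2 E=0 S=0 W=0
Step 4 [EW]: N:wait,E:empty,S:wait,W:empty | queues: N=2 E=0 S=0 W=0
Step 5 [EW]: N:wait,E:empty,S:wait,W:empty | queues: N=2 E=0 S=0 W=0
Step 6 [EW]: N:wait,E:empty,S:wait,W:empty | queues: N=2 E=0 S=0 W=0
Cars crossed by step 6: 4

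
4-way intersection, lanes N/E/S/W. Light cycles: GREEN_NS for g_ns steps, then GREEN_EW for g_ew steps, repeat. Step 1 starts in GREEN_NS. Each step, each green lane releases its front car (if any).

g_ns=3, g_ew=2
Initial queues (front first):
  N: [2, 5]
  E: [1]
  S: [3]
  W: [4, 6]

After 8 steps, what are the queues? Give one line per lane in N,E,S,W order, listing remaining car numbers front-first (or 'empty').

Step 1 [NS]: N:car2-GO,E:wait,S:car3-GO,W:wait | queues: N=1 E=1 S=0 W=2
Step 2 [NS]: N:car5-GO,E:wait,S:empty,W:wait | queues: N=0 E=1 S=0 W=2
Step 3 [NS]: N:empty,E:wait,S:empty,W:wait | queues: N=0 E=1 S=0 W=2
Step 4 [EW]: N:wait,E:car1-GO,S:wait,W:car4-GO | queues: N=0 E=0 S=0 W=1
Step 5 [EW]: N:wait,E:empty,S:wait,W:car6-GO | queues: N=0 E=0 S=0 W=0

N: empty
E: empty
S: empty
W: empty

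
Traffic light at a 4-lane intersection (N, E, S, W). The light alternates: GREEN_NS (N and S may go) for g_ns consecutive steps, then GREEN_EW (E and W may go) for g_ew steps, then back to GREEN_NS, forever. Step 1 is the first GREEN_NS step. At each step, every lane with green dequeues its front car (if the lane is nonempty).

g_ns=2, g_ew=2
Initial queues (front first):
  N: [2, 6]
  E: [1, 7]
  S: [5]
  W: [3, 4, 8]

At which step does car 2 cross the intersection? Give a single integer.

Step 1 [NS]: N:car2-GO,E:wait,S:car5-GO,W:wait | queues: N=1 E=2 S=0 W=3
Step 2 [NS]: N:car6-GO,E:wait,S:empty,W:wait | queues: N=0 E=2 S=0 W=3
Step 3 [EW]: N:wait,E:car1-GO,S:wait,W:car3-GO | queues: N=0 E=1 S=0 W=2
Step 4 [EW]: N:wait,E:car7-GO,S:wait,W:car4-GO | queues: N=0 E=0 S=0 W=1
Step 5 [NS]: N:empty,E:wait,S:empty,W:wait | queues: N=0 E=0 S=0 W=1
Step 6 [NS]: N:empty,E:wait,S:empty,W:wait | queues: N=0 E=0 S=0 W=1
Step 7 [EW]: N:wait,E:empty,S:wait,W:car8-GO | queues: N=0 E=0 S=0 W=0
Car 2 crosses at step 1

1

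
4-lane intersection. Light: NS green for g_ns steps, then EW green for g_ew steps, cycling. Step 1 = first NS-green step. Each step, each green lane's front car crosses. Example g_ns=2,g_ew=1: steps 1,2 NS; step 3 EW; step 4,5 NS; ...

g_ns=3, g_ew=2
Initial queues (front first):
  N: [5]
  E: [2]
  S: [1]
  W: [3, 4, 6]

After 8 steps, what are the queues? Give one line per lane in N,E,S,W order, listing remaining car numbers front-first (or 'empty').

Step 1 [NS]: N:car5-GO,E:wait,S:car1-GO,W:wait | queues: N=0 E=1 S=0 W=3
Step 2 [NS]: N:empty,E:wait,S:empty,W:wait | queues: N=0 E=1 S=0 W=3
Step 3 [NS]: N:empty,E:wait,S:empty,W:wait | queues: N=0 E=1 S=0 W=3
Step 4 [EW]: N:wait,E:car2-GO,S:wait,W:car3-GO | queues: N=0 E=0 S=0 W=2
Step 5 [EW]: N:wait,E:empty,S:wait,W:car4-GO | queues: N=0 E=0 S=0 W=1
Step 6 [NS]: N:empty,E:wait,S:empty,W:wait | queues: N=0 E=0 S=0 W=1
Step 7 [NS]: N:empty,E:wait,S:empty,W:wait | queues: N=0 E=0 S=0 W=1
Step 8 [NS]: N:empty,E:wait,S:empty,W:wait | queues: N=0 E=0 S=0 W=1

N: empty
E: empty
S: empty
W: 6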